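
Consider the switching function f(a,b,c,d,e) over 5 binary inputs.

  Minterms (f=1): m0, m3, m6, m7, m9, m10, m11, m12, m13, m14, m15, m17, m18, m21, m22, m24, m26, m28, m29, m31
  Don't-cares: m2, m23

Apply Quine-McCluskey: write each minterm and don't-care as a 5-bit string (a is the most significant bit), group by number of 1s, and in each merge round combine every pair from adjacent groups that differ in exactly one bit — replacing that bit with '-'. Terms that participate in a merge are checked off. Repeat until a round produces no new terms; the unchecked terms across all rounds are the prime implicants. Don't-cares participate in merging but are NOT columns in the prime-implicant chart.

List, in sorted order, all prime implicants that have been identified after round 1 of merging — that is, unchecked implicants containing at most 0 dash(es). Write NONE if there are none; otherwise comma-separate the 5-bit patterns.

NONE

Round 0: 00000✓ 00010✓ 00011✓ 00110✓ 00111✓ 01001✓ 01010✓ 01011✓ 01100✓ 01101✓ 01110✓ 01111✓ 10001✓ 10010✓ 10101✓ 10110✓ 10111✓ 11000✓ 11010✓ 11100✓ 11101✓ 11111✓
Round 1: -0010✓ -0110✓ -0111✓ -1010✓ -1100✓ -1101✓ -1111✓ 0-010✓ 0-011✓ 0-110✓ 0-111✓ 00-10✓ 00-11✓ 000-0 0001-✓ 0011-✓ 01-01✓ 01-10✓ 01-11✓ 010-1✓ 0101-✓ 011-0✓ 011-1✓ 0110-✓ 0111-✓ 1-010✓ 1-101✓ 1-111✓ 10-01 10-10✓ 101-1✓ 1011-✓ 11-00 110-0 111-1✓ 1110-✓
Round 2: --010 --111 -0-10 -011- -11-1 -110- 0--10✓ 0--11✓ 0-01-✓ 0-11-✓ 00-1-✓ 01--1 01-1-✓ 011-- 1-1-1
Round 3: 0--1-
PIs = {--010, --111, -0-10, -011-, -11-1, -110-, 0--1-, 000-0, 01--1, 011--, 1-1-1, 10-01, 11-00, 110-0}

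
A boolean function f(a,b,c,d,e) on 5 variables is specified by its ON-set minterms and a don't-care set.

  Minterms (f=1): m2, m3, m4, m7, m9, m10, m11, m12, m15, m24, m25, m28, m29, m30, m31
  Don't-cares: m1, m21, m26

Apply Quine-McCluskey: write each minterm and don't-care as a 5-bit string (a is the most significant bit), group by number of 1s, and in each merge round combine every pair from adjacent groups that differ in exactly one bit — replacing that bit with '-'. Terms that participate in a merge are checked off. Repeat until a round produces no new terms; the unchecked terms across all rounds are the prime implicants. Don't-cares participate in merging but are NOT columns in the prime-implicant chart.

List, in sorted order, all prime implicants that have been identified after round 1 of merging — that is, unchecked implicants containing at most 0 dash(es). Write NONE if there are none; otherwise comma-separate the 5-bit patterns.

NONE

[col 0] 00001*, 00010*, 00011*, 00100*, 00111*, 01001*, 01010*, 01011*, 01100*, 01111*, 10101*, 11000*, 11001*, 11010*, 11100*, 11101*, 11110*, 11111*
[col 1] -1001, -1010, -1100, -1111, 0-001*, 0-010*, 0-011*, 0-100, 0-111*, 00-11*, 000-1*, 0001-*, 01-11*, 010-1*, 0101-*, 1-101, 11-00*, 11-01*, 11-10*, 110-0*, 1100-*, 111-0*, 111-1*, 1110-*, 1111-*
[col 2] 0--11, 0-0-1, 0-01-, 11--0, 11-0-, 111--
Prime implicants: -1001, -1010, -1100, -1111, 0--11, 0-0-1, 0-01-, 0-100, 1-101, 11--0, 11-0-, 111--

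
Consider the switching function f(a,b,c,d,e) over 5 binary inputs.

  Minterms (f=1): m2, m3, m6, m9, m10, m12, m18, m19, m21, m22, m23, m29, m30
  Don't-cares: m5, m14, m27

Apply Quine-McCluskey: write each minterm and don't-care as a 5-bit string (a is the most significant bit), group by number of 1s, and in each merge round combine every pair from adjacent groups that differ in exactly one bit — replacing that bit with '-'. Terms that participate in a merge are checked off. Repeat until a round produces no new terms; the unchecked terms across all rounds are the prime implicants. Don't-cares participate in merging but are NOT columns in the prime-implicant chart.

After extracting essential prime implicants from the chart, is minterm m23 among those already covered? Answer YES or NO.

NO

Round 0: 00010✓ 00011✓ 00101✓ 00110✓ 01001 01010✓ 01100✓ 01110✓ 10010✓ 10011✓ 10101✓ 10110✓ 10111✓ 11011✓ 11101✓ 11110✓
Round 1: -0010✓ -0011✓ -0101 -0110✓ -1110✓ 0-010✓ 0-110✓ 00-10✓ 0001-✓ 01-10✓ 011-0 1-011 1-101 1-110✓ 10-10✓ 10-11✓ 1001-✓ 101-1 1011-✓
Round 2: --110 -0-10 -001- 0--10 10-1-
PIs = {--110, -0-10, -001-, -0101, 0--10, 01001, 011-0, 1-011, 1-101, 10-1-, 101-1}
Coverage chart:
  m2: -0-10,-001-,0--10
  m3: -001- ←essential
  m6: --110,-0-10,0--10
  m9: 01001 ←essential
  m10: 0--10 ←essential
  m12: 011-0 ←essential
  m18: -0-10,-001-,10-1-
  m19: -001-,1-011,10-1-
  m21: -0101,1-101,101-1
  m22: --110,-0-10,10-1-
  m23: 10-1-,101-1
  m29: 1-101 ←essential
  m30: --110 ←essential
Essential: --110, -001-, 0--10, 01001, 011-0, 1-101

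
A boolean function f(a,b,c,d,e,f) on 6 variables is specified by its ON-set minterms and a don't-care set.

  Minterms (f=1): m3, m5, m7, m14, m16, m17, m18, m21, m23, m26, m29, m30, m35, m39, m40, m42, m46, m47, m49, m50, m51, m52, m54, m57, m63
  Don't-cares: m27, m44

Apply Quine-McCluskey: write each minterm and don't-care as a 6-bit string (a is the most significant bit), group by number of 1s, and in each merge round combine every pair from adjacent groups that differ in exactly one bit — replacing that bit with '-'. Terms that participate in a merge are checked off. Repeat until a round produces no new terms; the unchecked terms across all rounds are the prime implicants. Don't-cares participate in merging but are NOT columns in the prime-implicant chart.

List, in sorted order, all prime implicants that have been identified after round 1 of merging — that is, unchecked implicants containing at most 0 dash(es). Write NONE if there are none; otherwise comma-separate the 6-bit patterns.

NONE

size-2^0 implicants → 000011(✓)  000101(✓)  000111(✓)  001110(✓)  010000(✓)  010001(✓)  010010(✓)  010101(✓)  010111(✓)  011010(✓)  011011(✓)  011101(✓)  011110(✓)  100011(✓)  100111(✓)  101000(✓)  101010(✓)  101100(✓)  101110(✓)  101111(✓)  110001(✓)  110010(✓)  110011(✓)  110100(✓)  110110(✓)  111001(✓)  111111(✓)
size-2^1 implicants → -00011(✓)  -00111(✓)  -01110  -10001  -10010  0-0101(✓)  0-0111(✓)  0-1110  000-11(✓)  0001-1(✓)  01-010  01-101  010-01  0100-0  01000-  0101-1(✓)  011-10  01101-  1-0011  1-1111  10-111  100-11(✓)  101-00(✓)  101-10(✓)  1010-0(✓)  1011-0(✓)  10111-  11-001  110-10  1100-1  11001-  1101-0
size-2^2 implicants → -00-11  0-01-1  101--0
Unchecked terms (primes): -00-11, -01110, -10001, -10010, 0-01-1, 0-1110, 01-010, 01-101, 010-01, 0100-0, 01000-, 011-10, 01101-, 1-0011, 1-1111, 10-111, 101--0, 10111-, 11-001, 110-10, 1100-1, 11001-, 1101-0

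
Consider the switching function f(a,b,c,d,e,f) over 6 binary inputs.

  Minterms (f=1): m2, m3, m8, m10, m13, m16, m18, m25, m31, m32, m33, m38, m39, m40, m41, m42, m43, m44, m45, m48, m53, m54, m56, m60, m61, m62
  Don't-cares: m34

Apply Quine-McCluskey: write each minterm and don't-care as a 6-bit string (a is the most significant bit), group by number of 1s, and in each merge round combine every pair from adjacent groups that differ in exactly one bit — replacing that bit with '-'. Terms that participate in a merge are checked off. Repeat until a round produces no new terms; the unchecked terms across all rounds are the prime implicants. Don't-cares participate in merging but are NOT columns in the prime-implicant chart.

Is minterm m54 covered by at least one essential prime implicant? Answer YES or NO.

NO

[col 0] 000010*, 000011*, 001000*, 001010*, 001101*, 010000*, 010010*, 011001, 011111, 100000*, 100001*, 100010*, 100110*, 100111*, 101000*, 101001*, 101010*, 101011*, 101100*, 101101*, 110000*, 110101*, 110110*, 111000*, 111100*, 111101*, 111110*
[col 1] -00010*, -01000*, -01010*, -01101, -10000, 0-0010, 00-010*, 00001-, 0010-0*, 0100-0, 1-0000*, 1-0110, 1-1000*, 1-1100*, 1-1101*, 10-000*, 10-001*, 10-010*, 100-10, 1000-0*, 10000-*, 10011-, 101-00*, 101-01*, 1010-0*, 1010-1*, 10100-*, 10101-*, 10110-*, 11-000*, 11-101, 11-110, 111-00*, 1111-0, 11110-*
[col 2] -0-010, -010-0, 1--000, 1-1-00, 1-110-, 10-0-0, 10-00-, 101-0-, 1010--
Prime implicants: -0-010, -010-0, -01101, -10000, 0-0010, 00001-, 0100-0, 011001, 011111, 1--000, 1-0110, 1-1-00, 1-110-, 10-0-0, 10-00-, 100-10, 10011-, 101-0-, 1010--, 11-101, 11-110, 1111-0
PI chart (minterm → PIs covering it):
  2 | -0-010,0-0010,00001-
  3 | 00001-  (sole → essential)
  8 | -010-0  (sole → essential)
  10 | -0-010,-010-0
  13 | -01101  (sole → essential)
  16 | -10000,0100-0
  18 | 0-0010,0100-0
  25 | 011001  (sole → essential)
  31 | 011111  (sole → essential)
  32 | 1--000,10-0-0,10-00-
  33 | 10-00-  (sole → essential)
  38 | 1-0110,100-10,10011-
  39 | 10011-  (sole → essential)
  40 | -010-0,1--000,1-1-00,10-0-0,10-00-,101-0-,1010--
  41 | 10-00-,101-0-,1010--
  42 | -0-010,-010-0,10-0-0,1010--
  43 | 1010--  (sole → essential)
  44 | 1-1-00,1-110-,101-0-
  45 | -01101,1-110-,101-0-
  48 | -10000,1--000
  53 | 11-101  (sole → essential)
  54 | 1-0110,11-110
  56 | 1--000,1-1-00
  60 | 1-1-00,1-110-,1111-0
  61 | 1-110-,11-101
  62 | 11-110,1111-0
Essential prime implicants: -010-0, -01101, 00001-, 011001, 011111, 10-00-, 10011-, 1010--, 11-101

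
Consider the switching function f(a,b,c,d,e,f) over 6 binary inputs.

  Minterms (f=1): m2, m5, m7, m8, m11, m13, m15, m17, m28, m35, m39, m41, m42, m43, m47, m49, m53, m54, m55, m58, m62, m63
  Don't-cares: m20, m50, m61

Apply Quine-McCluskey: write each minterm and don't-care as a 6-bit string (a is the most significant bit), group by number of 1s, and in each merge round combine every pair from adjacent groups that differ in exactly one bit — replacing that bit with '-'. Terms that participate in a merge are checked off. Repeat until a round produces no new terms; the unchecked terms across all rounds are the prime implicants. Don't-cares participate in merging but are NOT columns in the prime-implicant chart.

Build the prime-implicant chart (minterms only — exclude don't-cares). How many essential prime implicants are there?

8

Round 0: 000010 000101✓ 000111✓ 001000 001011✓ 001101✓ 001111✓ 010001✓ 010100✓ 011100✓ 100011✓ 100111✓ 101001✓ 101010✓ 101011✓ 101111✓ 110001✓ 110010✓ 110101✓ 110110✓ 110111✓ 111010✓ 111101✓ 111110✓ 111111✓
Round 1: -00111✓ -01011✓ -01111✓ -10001 00-101✓ 00-111✓ 0001-1✓ 001-11✓ 0011-1✓ 01-100 1-0111✓ 1-1010 1-1111✓ 10-011✓ 10-111✓ 100-11✓ 101-11✓ 1010-1 10101- 11-010✓ 11-101✓ 11-110✓ 11-111✓ 110-01 110-10✓ 1101-1✓ 11011-✓ 111-10✓ 1111-1✓ 11111-✓
Round 2: -0-111 -01-11 00-1-1 1--111 10--11 11--10 11-1-1 11-11-
PIs = {-0-111, -01-11, -10001, 00-1-1, 000010, 001000, 01-100, 1--111, 1-1010, 10--11, 1010-1, 10101-, 11--10, 11-1-1, 11-11-, 110-01}
Coverage chart:
  m2: 000010 ←essential
  m5: 00-1-1 ←essential
  m7: -0-111,00-1-1
  m8: 001000 ←essential
  m11: -01-11 ←essential
  m13: 00-1-1 ←essential
  m15: -0-111,-01-11,00-1-1
  m17: -10001 ←essential
  m28: 01-100 ←essential
  m35: 10--11 ←essential
  m39: -0-111,1--111,10--11
  m41: 1010-1 ←essential
  m42: 1-1010,10101-
  m43: -01-11,10--11,1010-1,10101-
  m47: -0-111,-01-11,1--111,10--11
  m49: -10001,110-01
  m53: 11-1-1,110-01
  m54: 11--10,11-11-
  m55: 1--111,11-1-1,11-11-
  m58: 1-1010,11--10
  m62: 11--10,11-11-
  m63: 1--111,11-1-1,11-11-
Essential: -01-11, -10001, 00-1-1, 000010, 001000, 01-100, 10--11, 1010-1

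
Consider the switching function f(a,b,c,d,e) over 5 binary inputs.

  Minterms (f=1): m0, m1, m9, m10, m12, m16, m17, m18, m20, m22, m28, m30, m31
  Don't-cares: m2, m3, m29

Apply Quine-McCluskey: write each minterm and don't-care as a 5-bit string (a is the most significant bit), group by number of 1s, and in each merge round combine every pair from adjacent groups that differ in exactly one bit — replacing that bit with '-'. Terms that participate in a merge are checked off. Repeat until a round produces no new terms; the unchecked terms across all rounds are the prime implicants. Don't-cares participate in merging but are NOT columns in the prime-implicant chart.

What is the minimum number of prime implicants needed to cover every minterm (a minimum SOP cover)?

[col 0] 00000*, 00001*, 00010*, 00011*, 01001*, 01010*, 01100*, 10000*, 10001*, 10010*, 10100*, 10110*, 11100*, 11101*, 11110*, 11111*
[col 1] -0000*, -0001*, -0010*, -1100, 0-001, 0-010, 000-0*, 000-1*, 0000-*, 0001-*, 1-100*, 1-110*, 10-00*, 10-10*, 100-0*, 1000-*, 101-0*, 111-0*, 111-1*, 1110-*, 1111-*
[col 2] -00-0, -000-, 000--, 1-1-0, 10--0, 111--
Prime implicants: -00-0, -000-, -1100, 0-001, 0-010, 000--, 1-1-0, 10--0, 111--
PI chart (minterm → PIs covering it):
  0 | -00-0,-000-,000--
  1 | -000-,0-001,000--
  9 | 0-001  (sole → essential)
  10 | 0-010  (sole → essential)
  12 | -1100  (sole → essential)
  16 | -00-0,-000-,10--0
  17 | -000-  (sole → essential)
  18 | -00-0,10--0
  20 | 1-1-0,10--0
  22 | 1-1-0,10--0
  28 | -1100,1-1-0,111--
  30 | 1-1-0,111--
  31 | 111--  (sole → essential)
Essential prime implicants: -000-, -1100, 0-001, 0-010, 111--
Petrick residual → 10--0
Minimum SOP uses 6 PIs: b'c'd' + bcd'e' + a'c'd'e + a'c'de' + ab'e' + abc

6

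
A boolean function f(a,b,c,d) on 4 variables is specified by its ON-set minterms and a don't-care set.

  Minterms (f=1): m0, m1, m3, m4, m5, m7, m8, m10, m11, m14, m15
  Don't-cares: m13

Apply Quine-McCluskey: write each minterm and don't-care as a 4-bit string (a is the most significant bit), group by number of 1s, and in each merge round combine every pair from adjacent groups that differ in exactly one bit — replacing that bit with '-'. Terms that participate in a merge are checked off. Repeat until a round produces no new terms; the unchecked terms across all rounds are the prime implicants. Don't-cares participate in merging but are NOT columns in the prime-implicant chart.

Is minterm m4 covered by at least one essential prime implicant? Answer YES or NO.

YES

[col 0] 0000*, 0001*, 0011*, 0100*, 0101*, 0111*, 1000*, 1010*, 1011*, 1101*, 1110*, 1111*
[col 1] -000, -011*, -101*, -111*, 0-00*, 0-01*, 0-11*, 00-1*, 000-*, 01-1*, 010-*, 1-10*, 1-11*, 10-0, 101-*, 11-1*, 111-*
[col 2] --11, -1-1, 0--1, 0-0-, 1-1-
Prime implicants: --11, -000, -1-1, 0--1, 0-0-, 1-1-, 10-0
PI chart (minterm → PIs covering it):
  0 | -000,0-0-
  1 | 0--1,0-0-
  3 | --11,0--1
  4 | 0-0-  (sole → essential)
  5 | -1-1,0--1,0-0-
  7 | --11,-1-1,0--1
  8 | -000,10-0
  10 | 1-1-,10-0
  11 | --11,1-1-
  14 | 1-1-  (sole → essential)
  15 | --11,-1-1,1-1-
Essential prime implicants: 0-0-, 1-1-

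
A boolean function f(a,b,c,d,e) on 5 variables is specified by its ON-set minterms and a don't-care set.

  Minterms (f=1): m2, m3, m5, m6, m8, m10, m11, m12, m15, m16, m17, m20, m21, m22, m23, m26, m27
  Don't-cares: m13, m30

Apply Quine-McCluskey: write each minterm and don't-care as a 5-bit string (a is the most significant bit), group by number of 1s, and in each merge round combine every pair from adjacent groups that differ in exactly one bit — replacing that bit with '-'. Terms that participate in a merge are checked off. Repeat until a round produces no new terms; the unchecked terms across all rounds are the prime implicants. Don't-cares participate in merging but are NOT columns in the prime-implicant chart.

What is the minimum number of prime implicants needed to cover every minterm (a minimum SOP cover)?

8

size-2^0 implicants → 00010(✓)  00011(✓)  00101(✓)  00110(✓)  01000(✓)  01010(✓)  01011(✓)  01100(✓)  01101(✓)  01111(✓)  10000(✓)  10001(✓)  10100(✓)  10101(✓)  10110(✓)  10111(✓)  11010(✓)  11011(✓)  11110(✓)
size-2^1 implicants → -0101  -0110  -1010(✓)  -1011(✓)  0-010(✓)  0-011(✓)  0-101  00-10  0001-(✓)  01-00  01-11  010-0  0101-(✓)  011-1  0110-  1-110  10-00(✓)  10-01(✓)  1000-(✓)  101-0(✓)  101-1(✓)  1010-(✓)  1011-(✓)  11-10  1101-(✓)
size-2^2 implicants → -101-  0-01-  10-0-  101--
Unchecked terms (primes): -0101, -0110, -101-, 0-01-, 0-101, 00-10, 01-00, 01-11, 010-0, 011-1, 0110-, 1-110, 10-0-, 101--, 11-10
Minterm coverage:
  m2 ⊆ 0-01-,00-10
  m3 ⊆ 0-01- [E]
  m5 ⊆ -0101,0-101
  m6 ⊆ -0110,00-10
  m8 ⊆ 01-00,010-0
  m10 ⊆ -101-,0-01-,010-0
  m11 ⊆ -101-,0-01-,01-11
  m12 ⊆ 01-00,0110-
  m15 ⊆ 01-11,011-1
  m16 ⊆ 10-0- [E]
  m17 ⊆ 10-0- [E]
  m20 ⊆ 10-0-,101--
  m21 ⊆ -0101,10-0-,101--
  m22 ⊆ -0110,1-110,101--
  m23 ⊆ 101-- [E]
  m26 ⊆ -101-,11-10
  m27 ⊆ -101- [E]
E = {-101-, 0-01-, 10-0-, 101--}
Petrick residual → -0101, -0110, 01-00, 01-11
Cover = b'cd'e + b'cde' + bc'd + a'c'd + a'bd'e' + a'bde + ab'd' + ab'c  |cover|=8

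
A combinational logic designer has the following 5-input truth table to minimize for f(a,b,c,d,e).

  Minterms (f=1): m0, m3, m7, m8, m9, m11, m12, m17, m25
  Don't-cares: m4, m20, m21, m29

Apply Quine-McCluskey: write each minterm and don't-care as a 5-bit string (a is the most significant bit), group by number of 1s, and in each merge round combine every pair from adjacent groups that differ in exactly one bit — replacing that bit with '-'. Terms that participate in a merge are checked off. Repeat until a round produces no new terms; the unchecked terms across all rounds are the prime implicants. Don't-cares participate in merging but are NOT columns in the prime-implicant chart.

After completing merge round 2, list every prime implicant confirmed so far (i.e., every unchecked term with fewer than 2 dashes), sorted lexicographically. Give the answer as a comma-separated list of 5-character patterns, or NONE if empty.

-0100, -1001, 0-011, 00-11, 010-1, 0100-, 1010-

[col 0] 00000*, 00011*, 00100*, 00111*, 01000*, 01001*, 01011*, 01100*, 10001*, 10100*, 10101*, 11001*, 11101*
[col 1] -0100, -1001, 0-000*, 0-011, 0-100*, 00-00*, 00-11, 01-00*, 010-1, 0100-, 1-001*, 1-101*, 10-01*, 1010-, 11-01*
[col 2] 0--00, 1--01
Prime implicants: -0100, -1001, 0--00, 0-011, 00-11, 010-1, 0100-, 1--01, 1010-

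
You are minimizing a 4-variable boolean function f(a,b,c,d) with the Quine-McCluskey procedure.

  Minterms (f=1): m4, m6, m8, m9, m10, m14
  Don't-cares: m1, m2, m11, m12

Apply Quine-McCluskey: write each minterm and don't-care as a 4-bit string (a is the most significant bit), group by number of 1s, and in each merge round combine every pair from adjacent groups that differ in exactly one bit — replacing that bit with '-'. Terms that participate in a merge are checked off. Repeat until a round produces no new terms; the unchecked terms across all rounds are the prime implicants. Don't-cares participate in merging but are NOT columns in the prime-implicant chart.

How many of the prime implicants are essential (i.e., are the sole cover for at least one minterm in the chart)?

1

Round 0: 0001✓ 0010✓ 0100✓ 0110✓ 1000✓ 1001✓ 1010✓ 1011✓ 1100✓ 1110✓
Round 1: -001 -010✓ -100✓ -110✓ 0-10✓ 01-0✓ 1-00✓ 1-10✓ 10-0✓ 10-1✓ 100-✓ 101-✓ 11-0✓
Round 2: --10 -1-0 1--0 10--
PIs = {--10, -001, -1-0, 1--0, 10--}
Coverage chart:
  m4: -1-0 ←essential
  m6: --10,-1-0
  m8: 1--0,10--
  m9: -001,10--
  m10: --10,1--0,10--
  m14: --10,-1-0,1--0
Essential: -1-0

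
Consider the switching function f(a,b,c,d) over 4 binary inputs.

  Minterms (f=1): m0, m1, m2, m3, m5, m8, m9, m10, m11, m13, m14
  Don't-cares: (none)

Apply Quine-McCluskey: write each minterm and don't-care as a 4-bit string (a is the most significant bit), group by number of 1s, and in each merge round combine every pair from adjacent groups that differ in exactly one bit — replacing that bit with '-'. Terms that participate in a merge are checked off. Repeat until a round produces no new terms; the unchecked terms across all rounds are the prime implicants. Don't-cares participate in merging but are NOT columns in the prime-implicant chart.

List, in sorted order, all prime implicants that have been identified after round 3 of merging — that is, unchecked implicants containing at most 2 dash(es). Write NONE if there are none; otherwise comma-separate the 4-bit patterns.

--01, 1-10

Round 0: 0000✓ 0001✓ 0010✓ 0011✓ 0101✓ 1000✓ 1001✓ 1010✓ 1011✓ 1101✓ 1110✓
Round 1: -000✓ -001✓ -010✓ -011✓ -101✓ 0-01✓ 00-0✓ 00-1✓ 000-✓ 001-✓ 1-01✓ 1-10 10-0✓ 10-1✓ 100-✓ 101-✓
Round 2: --01 -0-0✓ -0-1✓ -00-✓ -01-✓ 00--✓ 10--✓
Round 3: -0--
PIs = {--01, -0--, 1-10}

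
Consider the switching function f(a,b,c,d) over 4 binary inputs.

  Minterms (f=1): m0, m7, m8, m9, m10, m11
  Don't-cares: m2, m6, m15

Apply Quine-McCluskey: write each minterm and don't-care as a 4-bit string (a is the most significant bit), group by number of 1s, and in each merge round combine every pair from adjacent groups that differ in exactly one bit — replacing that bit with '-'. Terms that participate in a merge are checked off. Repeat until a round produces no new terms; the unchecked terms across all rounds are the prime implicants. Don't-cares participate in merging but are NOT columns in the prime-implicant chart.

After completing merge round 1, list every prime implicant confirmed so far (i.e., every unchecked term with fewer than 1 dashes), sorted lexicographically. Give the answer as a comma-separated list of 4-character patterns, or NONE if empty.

NONE

Round 0: 0000✓ 0010✓ 0110✓ 0111✓ 1000✓ 1001✓ 1010✓ 1011✓ 1111✓
Round 1: -000✓ -010✓ -111 0-10 00-0✓ 011- 1-11 10-0✓ 10-1✓ 100-✓ 101-✓
Round 2: -0-0 10--
PIs = {-0-0, -111, 0-10, 011-, 1-11, 10--}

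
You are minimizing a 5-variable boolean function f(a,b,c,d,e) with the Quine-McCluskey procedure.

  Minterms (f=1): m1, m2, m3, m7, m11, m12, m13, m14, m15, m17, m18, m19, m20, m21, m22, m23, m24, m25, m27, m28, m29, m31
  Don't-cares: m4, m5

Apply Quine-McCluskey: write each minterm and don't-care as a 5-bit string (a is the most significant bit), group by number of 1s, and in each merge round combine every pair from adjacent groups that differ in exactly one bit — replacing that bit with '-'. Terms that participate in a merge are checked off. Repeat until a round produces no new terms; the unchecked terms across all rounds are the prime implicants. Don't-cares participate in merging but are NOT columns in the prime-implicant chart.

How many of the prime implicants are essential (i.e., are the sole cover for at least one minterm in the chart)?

size-2^0 implicants → 00001(✓)  00010(✓)  00011(✓)  00100(✓)  00101(✓)  00111(✓)  01011(✓)  01100(✓)  01101(✓)  01110(✓)  01111(✓)  10001(✓)  10010(✓)  10011(✓)  10100(✓)  10101(✓)  10110(✓)  10111(✓)  11000(✓)  11001(✓)  11011(✓)  11100(✓)  11101(✓)  11111(✓)
size-2^1 implicants → -0001(✓)  -0010(✓)  -0011(✓)  -0100(✓)  -0101(✓)  -0111(✓)  -1011(✓)  -1100(✓)  -1101(✓)  -1111(✓)  0-011(✓)  0-100(✓)  0-101(✓)  0-111(✓)  00-01(✓)  00-11(✓)  000-1(✓)  0001-(✓)  001-1(✓)  0010-(✓)  01-11(✓)  011-0(✓)  011-1(✓)  0110-(✓)  0111-(✓)  1-001(✓)  1-011(✓)  1-100(✓)  1-101(✓)  1-111(✓)  10-01(✓)  10-10(✓)  10-11(✓)  100-1(✓)  1001-(✓)  101-0(✓)  101-1(✓)  1010-(✓)  1011-(✓)  11-00(✓)  11-01(✓)  11-11(✓)  110-1(✓)  1100-(✓)  111-1(✓)  1110-(✓)
size-2^2 implicants → --011(✓)  --100(✓)  --101(✓)  --111(✓)  -0-01(✓)  -0-11(✓)  -00-1(✓)  -001-  -01-1(✓)  -010-(✓)  -1-11(✓)  -11-1(✓)  -110-(✓)  0--11(✓)  0-1-1(✓)  0-10-(✓)  00--1(✓)  011--  1--01(✓)  1--11(✓)  1-0-1(✓)  1-1-1(✓)  1-10-(✓)  10--1(✓)  10-1-  101--  11--1(✓)  11-0-
size-2^3 implicants → ---11  --1-1  --10-  -0--1  1---1
Unchecked terms (primes): ---11, --1-1, --10-, -0--1, -001-, 011--, 1---1, 10-1-, 101--, 11-0-
Minterm coverage:
  m1 ⊆ -0--1 [E]
  m2 ⊆ -001- [E]
  m3 ⊆ ---11,-0--1,-001-
  m7 ⊆ ---11,--1-1,-0--1
  m11 ⊆ ---11 [E]
  m12 ⊆ --10-,011--
  m13 ⊆ --1-1,--10-,011--
  m14 ⊆ 011-- [E]
  m15 ⊆ ---11,--1-1,011--
  m17 ⊆ -0--1,1---1
  m18 ⊆ -001-,10-1-
  m19 ⊆ ---11,-0--1,-001-,1---1,10-1-
  m20 ⊆ --10-,101--
  m21 ⊆ --1-1,--10-,-0--1,1---1,101--
  m22 ⊆ 10-1-,101--
  m23 ⊆ ---11,--1-1,-0--1,1---1,10-1-,101--
  m24 ⊆ 11-0- [E]
  m25 ⊆ 1---1,11-0-
  m27 ⊆ ---11,1---1
  m28 ⊆ --10-,11-0-
  m29 ⊆ --1-1,--10-,1---1,11-0-
  m31 ⊆ ---11,--1-1,1---1
E = {---11, -0--1, -001-, 011--, 11-0-}

5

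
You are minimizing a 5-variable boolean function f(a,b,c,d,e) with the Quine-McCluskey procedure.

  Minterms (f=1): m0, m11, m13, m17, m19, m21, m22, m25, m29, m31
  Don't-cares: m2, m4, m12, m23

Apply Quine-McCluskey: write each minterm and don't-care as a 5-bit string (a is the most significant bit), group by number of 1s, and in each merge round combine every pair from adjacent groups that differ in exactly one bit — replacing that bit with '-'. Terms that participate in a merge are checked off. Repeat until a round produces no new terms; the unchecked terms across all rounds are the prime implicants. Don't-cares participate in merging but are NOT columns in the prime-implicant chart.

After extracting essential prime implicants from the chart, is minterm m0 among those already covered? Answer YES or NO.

Round 0: 00000✓ 00010✓ 00100✓ 01011 01100✓ 01101✓ 10001✓ 10011✓ 10101✓ 10110✓ 10111✓ 11001✓ 11101✓ 11111✓
Round 1: -1101 0-100 00-00 000-0 0110- 1-001✓ 1-101✓ 1-111✓ 10-01✓ 10-11✓ 100-1✓ 101-1✓ 1011- 11-01✓ 111-1✓
Round 2: 1--01 1-1-1 10--1
PIs = {-1101, 0-100, 00-00, 000-0, 01011, 0110-, 1--01, 1-1-1, 10--1, 1011-}
Coverage chart:
  m0: 00-00,000-0
  m11: 01011 ←essential
  m13: -1101,0110-
  m17: 1--01,10--1
  m19: 10--1 ←essential
  m21: 1--01,1-1-1,10--1
  m22: 1011- ←essential
  m25: 1--01 ←essential
  m29: -1101,1--01,1-1-1
  m31: 1-1-1 ←essential
Essential: 01011, 1--01, 1-1-1, 10--1, 1011-

NO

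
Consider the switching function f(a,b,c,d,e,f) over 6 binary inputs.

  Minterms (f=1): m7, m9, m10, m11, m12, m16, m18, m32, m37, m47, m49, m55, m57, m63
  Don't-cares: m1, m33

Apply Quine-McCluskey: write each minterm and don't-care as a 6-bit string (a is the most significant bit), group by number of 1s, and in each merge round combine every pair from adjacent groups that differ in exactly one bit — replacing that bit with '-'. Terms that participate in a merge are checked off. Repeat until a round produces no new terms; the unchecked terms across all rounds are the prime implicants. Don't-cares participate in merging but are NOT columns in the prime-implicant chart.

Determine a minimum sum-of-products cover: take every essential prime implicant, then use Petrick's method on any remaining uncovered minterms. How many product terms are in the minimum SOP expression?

size-2^0 implicants → 000001(✓)  000111  001001(✓)  001010(✓)  001011(✓)  001100  010000(✓)  010010(✓)  100000(✓)  100001(✓)  100101(✓)  101111(✓)  110001(✓)  110111(✓)  111001(✓)  111111(✓)
size-2^1 implicants → -00001  00-001  0010-1  00101-  0100-0  1-0001  1-1111  100-01  10000-  11-001  11-111
Unchecked terms (primes): -00001, 00-001, 000111, 0010-1, 00101-, 001100, 0100-0, 1-0001, 1-1111, 100-01, 10000-, 11-001, 11-111
Minterm coverage:
  m7 ⊆ 000111 [E]
  m9 ⊆ 00-001,0010-1
  m10 ⊆ 00101- [E]
  m11 ⊆ 0010-1,00101-
  m12 ⊆ 001100 [E]
  m16 ⊆ 0100-0 [E]
  m18 ⊆ 0100-0 [E]
  m32 ⊆ 10000- [E]
  m37 ⊆ 100-01 [E]
  m47 ⊆ 1-1111 [E]
  m49 ⊆ 1-0001,11-001
  m55 ⊆ 11-111 [E]
  m57 ⊆ 11-001 [E]
  m63 ⊆ 1-1111,11-111
E = {000111, 00101-, 001100, 0100-0, 1-1111, 100-01, 10000-, 11-001, 11-111}
Petrick residual → 00-001
Cover = a'b'd'e'f + a'b'c'def + a'b'cd'e + a'b'cde'f' + a'bc'd'f' + acdef + ab'c'e'f + ab'c'd'e' + abd'e'f + abdef  |cover|=10

10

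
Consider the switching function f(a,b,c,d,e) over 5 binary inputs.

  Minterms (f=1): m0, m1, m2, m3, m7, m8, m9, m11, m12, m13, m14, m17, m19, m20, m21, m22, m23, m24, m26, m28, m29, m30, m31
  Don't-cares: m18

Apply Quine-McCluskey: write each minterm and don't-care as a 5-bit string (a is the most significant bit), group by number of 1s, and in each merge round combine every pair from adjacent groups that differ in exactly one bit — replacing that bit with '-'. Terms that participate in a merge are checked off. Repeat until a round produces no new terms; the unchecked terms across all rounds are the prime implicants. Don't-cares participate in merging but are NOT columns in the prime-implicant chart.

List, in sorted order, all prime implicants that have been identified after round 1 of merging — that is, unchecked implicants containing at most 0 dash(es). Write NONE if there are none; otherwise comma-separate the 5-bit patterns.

NONE

size-2^0 implicants → 00000(✓)  00001(✓)  00010(✓)  00011(✓)  00111(✓)  01000(✓)  01001(✓)  01011(✓)  01100(✓)  01101(✓)  01110(✓)  10001(✓)  10010(✓)  10011(✓)  10100(✓)  10101(✓)  10110(✓)  10111(✓)  11000(✓)  11010(✓)  11100(✓)  11101(✓)  11110(✓)  11111(✓)
size-2^1 implicants → -0001(✓)  -0010(✓)  -0011(✓)  -0111(✓)  -1000(✓)  -1100(✓)  -1101(✓)  -1110(✓)  0-000(✓)  0-001(✓)  0-011(✓)  00-11(✓)  000-0(✓)  000-1(✓)  0000-(✓)  0001-(✓)  01-00(✓)  01-01(✓)  010-1(✓)  0100-(✓)  011-0(✓)  0110-(✓)  1-010(✓)  1-100(✓)  1-101(✓)  1-110(✓)  1-111(✓)  10-01(✓)  10-10(✓)  10-11(✓)  100-1(✓)  1001-(✓)  101-0(✓)  101-1(✓)  1010-(✓)  1011-(✓)  11-00(✓)  11-10(✓)  110-0(✓)  111-0(✓)  111-1(✓)  1110-(✓)  1111-(✓)
size-2^2 implicants → -0-11  -00-1  -001-  -1-00  -11-0  -110-  0-0-1  0-00-  000--  01-0-  1--10  1-1-0(✓)  1-1-1(✓)  1-10-(✓)  1-11-(✓)  10--1  10-1-  101--(✓)  11--0  111--(✓)
size-2^3 implicants → 1-1--
Unchecked terms (primes): -0-11, -00-1, -001-, -1-00, -11-0, -110-, 0-0-1, 0-00-, 000--, 01-0-, 1--10, 1-1--, 10--1, 10-1-, 11--0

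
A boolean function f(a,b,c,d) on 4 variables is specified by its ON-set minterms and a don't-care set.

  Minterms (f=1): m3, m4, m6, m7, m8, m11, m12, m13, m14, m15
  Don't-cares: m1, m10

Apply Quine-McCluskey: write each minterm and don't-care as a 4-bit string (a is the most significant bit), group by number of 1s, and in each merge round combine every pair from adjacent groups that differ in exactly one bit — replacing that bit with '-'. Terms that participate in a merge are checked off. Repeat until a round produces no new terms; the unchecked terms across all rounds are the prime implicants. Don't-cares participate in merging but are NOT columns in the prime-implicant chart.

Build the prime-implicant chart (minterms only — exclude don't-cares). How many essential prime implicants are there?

[col 0] 0001*, 0011*, 0100*, 0110*, 0111*, 1000*, 1010*, 1011*, 1100*, 1101*, 1110*, 1111*
[col 1] -011*, -100*, -110*, -111*, 0-11*, 00-1, 01-0*, 011-*, 1-00*, 1-10*, 1-11*, 10-0*, 101-*, 11-0*, 11-1*, 110-*, 111-*
[col 2] --11, -1-0, -11-, 1--0, 1-1-, 11--
Prime implicants: --11, -1-0, -11-, 00-1, 1--0, 1-1-, 11--
PI chart (minterm → PIs covering it):
  3 | --11,00-1
  4 | -1-0  (sole → essential)
  6 | -1-0,-11-
  7 | --11,-11-
  8 | 1--0  (sole → essential)
  11 | --11,1-1-
  12 | -1-0,1--0,11--
  13 | 11--  (sole → essential)
  14 | -1-0,-11-,1--0,1-1-,11--
  15 | --11,-11-,1-1-,11--
Essential prime implicants: -1-0, 1--0, 11--

3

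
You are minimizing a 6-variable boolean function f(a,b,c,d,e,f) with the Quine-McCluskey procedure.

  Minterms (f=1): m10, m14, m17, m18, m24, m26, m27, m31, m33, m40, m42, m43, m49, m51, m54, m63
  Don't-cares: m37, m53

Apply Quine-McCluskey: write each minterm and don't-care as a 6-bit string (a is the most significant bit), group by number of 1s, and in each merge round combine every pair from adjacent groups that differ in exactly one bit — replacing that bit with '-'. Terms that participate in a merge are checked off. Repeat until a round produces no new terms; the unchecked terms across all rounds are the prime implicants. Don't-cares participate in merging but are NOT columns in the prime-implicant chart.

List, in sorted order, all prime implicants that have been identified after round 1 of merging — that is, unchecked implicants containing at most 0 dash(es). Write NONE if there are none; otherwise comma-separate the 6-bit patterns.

size-2^0 implicants → 001010(✓)  001110(✓)  010001(✓)  010010(✓)  011000(✓)  011010(✓)  011011(✓)  011111(✓)  100001(✓)  100101(✓)  101000(✓)  101010(✓)  101011(✓)  110001(✓)  110011(✓)  110101(✓)  110110  111111(✓)
size-2^1 implicants → -01010  -10001  -11111  0-1010  001-10  01-010  011-11  0110-0  01101-  1-0001(✓)  1-0101(✓)  100-01(✓)  1010-0  10101-  110-01(✓)  1100-1
size-2^2 implicants → 1-0-01
Unchecked terms (primes): -01010, -10001, -11111, 0-1010, 001-10, 01-010, 011-11, 0110-0, 01101-, 1-0-01, 1010-0, 10101-, 1100-1, 110110

110110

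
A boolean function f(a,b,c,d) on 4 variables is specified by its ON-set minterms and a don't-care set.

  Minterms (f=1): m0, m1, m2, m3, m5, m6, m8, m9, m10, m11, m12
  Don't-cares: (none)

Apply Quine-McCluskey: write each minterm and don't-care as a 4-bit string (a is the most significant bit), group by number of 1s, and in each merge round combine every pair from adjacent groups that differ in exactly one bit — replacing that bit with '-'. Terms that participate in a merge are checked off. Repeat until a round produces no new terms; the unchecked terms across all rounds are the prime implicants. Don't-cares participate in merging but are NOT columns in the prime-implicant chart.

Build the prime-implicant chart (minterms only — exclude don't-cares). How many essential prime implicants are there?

size-2^0 implicants → 0000(✓)  0001(✓)  0010(✓)  0011(✓)  0101(✓)  0110(✓)  1000(✓)  1001(✓)  1010(✓)  1011(✓)  1100(✓)
size-2^1 implicants → -000(✓)  -001(✓)  -010(✓)  -011(✓)  0-01  0-10  00-0(✓)  00-1(✓)  000-(✓)  001-(✓)  1-00  10-0(✓)  10-1(✓)  100-(✓)  101-(✓)
size-2^2 implicants → -0-0(✓)  -0-1(✓)  -00-(✓)  -01-(✓)  00--(✓)  10--(✓)
size-2^3 implicants → -0--
Unchecked terms (primes): -0--, 0-01, 0-10, 1-00
Minterm coverage:
  m0 ⊆ -0-- [E]
  m1 ⊆ -0--,0-01
  m2 ⊆ -0--,0-10
  m3 ⊆ -0-- [E]
  m5 ⊆ 0-01 [E]
  m6 ⊆ 0-10 [E]
  m8 ⊆ -0--,1-00
  m9 ⊆ -0-- [E]
  m10 ⊆ -0-- [E]
  m11 ⊆ -0-- [E]
  m12 ⊆ 1-00 [E]
E = {-0--, 0-01, 0-10, 1-00}

4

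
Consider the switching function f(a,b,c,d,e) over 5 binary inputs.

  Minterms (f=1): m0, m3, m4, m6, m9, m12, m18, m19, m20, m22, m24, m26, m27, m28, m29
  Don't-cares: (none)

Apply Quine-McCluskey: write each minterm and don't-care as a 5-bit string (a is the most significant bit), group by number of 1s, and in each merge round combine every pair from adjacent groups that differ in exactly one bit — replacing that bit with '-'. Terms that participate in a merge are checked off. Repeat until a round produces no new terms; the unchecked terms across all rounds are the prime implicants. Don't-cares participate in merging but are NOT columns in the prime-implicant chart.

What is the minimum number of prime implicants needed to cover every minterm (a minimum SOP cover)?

8

Round 0: 00000✓ 00011✓ 00100✓ 00110✓ 01001 01100✓ 10010✓ 10011✓ 10100✓ 10110✓ 11000✓ 11010✓ 11011✓ 11100✓ 11101✓
Round 1: -0011 -0100✓ -0110✓ -1100✓ 0-100✓ 00-00 001-0✓ 1-010✓ 1-011✓ 1-100✓ 10-10 1001-✓ 101-0✓ 11-00 110-0 1101-✓ 1110-
Round 2: --100 -01-0 1-01-
PIs = {--100, -0011, -01-0, 00-00, 01001, 1-01-, 10-10, 11-00, 110-0, 1110-}
Coverage chart:
  m0: 00-00 ←essential
  m3: -0011 ←essential
  m4: --100,-01-0,00-00
  m6: -01-0 ←essential
  m9: 01001 ←essential
  m12: --100 ←essential
  m18: 1-01-,10-10
  m19: -0011,1-01-
  m20: --100,-01-0
  m22: -01-0,10-10
  m24: 11-00,110-0
  m26: 1-01-,110-0
  m27: 1-01- ←essential
  m28: --100,11-00,1110-
  m29: 1110- ←essential
Essential: --100, -0011, -01-0, 00-00, 01001, 1-01-, 1110-
Petrick residual → 11-00
Min cover (8 terms): cd'e' + b'c'de + b'ce' + a'b'd'e' + a'bc'd'e + ac'd + abd'e' + abcd'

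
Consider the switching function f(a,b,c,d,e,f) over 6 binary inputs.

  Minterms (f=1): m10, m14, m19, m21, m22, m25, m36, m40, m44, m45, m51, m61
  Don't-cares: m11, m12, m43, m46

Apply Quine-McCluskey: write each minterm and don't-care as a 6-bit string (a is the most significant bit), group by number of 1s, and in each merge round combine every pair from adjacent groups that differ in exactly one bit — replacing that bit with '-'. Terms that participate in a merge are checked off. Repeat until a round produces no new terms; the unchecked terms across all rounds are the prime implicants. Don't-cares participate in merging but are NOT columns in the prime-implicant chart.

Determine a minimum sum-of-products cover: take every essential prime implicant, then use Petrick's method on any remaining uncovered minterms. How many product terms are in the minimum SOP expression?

8

Round 0: 001010✓ 001011✓ 001100✓ 001110✓ 010011✓ 010101 010110 011001 100100✓ 101000✓ 101011✓ 101100✓ 101101✓ 101110✓ 110011✓ 111101✓
Round 1: -01011 -01100✓ -01110✓ -10011 001-10 00101- 0011-0✓ 1-1101 10-100 101-00 1011-0✓ 10110-
Round 2: -011-0
PIs = {-01011, -011-0, -10011, 001-10, 00101-, 010101, 010110, 011001, 1-1101, 10-100, 101-00, 10110-}
Coverage chart:
  m10: 001-10,00101-
  m14: -011-0,001-10
  m19: -10011 ←essential
  m21: 010101 ←essential
  m22: 010110 ←essential
  m25: 011001 ←essential
  m36: 10-100 ←essential
  m40: 101-00 ←essential
  m44: -011-0,10-100,101-00,10110-
  m45: 1-1101,10110-
  m51: -10011 ←essential
  m61: 1-1101 ←essential
Essential: -10011, 010101, 010110, 011001, 1-1101, 10-100, 101-00
Petrick residual → 001-10
Min cover (8 terms): bc'd'ef + a'b'cef' + a'bc'de'f + a'bc'def' + a'bcd'e'f + acde'f + ab'de'f' + ab'ce'f'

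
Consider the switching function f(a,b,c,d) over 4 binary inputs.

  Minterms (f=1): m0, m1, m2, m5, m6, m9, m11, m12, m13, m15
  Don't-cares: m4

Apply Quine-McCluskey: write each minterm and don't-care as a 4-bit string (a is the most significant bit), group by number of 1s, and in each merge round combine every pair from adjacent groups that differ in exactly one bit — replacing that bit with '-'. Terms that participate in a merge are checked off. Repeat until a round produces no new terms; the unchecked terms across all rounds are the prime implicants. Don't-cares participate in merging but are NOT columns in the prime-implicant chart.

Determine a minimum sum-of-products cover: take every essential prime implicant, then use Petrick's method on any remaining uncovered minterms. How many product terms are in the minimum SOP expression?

4

[col 0] 0000*, 0001*, 0010*, 0100*, 0101*, 0110*, 1001*, 1011*, 1100*, 1101*, 1111*
[col 1] -001*, -100*, -101*, 0-00*, 0-01*, 0-10*, 00-0*, 000-*, 01-0*, 010-*, 1-01*, 1-11*, 10-1*, 11-1*, 110-*
[col 2] --01, -10-, 0--0, 0-0-, 1--1
Prime implicants: --01, -10-, 0--0, 0-0-, 1--1
PI chart (minterm → PIs covering it):
  0 | 0--0,0-0-
  1 | --01,0-0-
  2 | 0--0  (sole → essential)
  5 | --01,-10-,0-0-
  6 | 0--0  (sole → essential)
  9 | --01,1--1
  11 | 1--1  (sole → essential)
  12 | -10-  (sole → essential)
  13 | --01,-10-,1--1
  15 | 1--1  (sole → essential)
Essential prime implicants: -10-, 0--0, 1--1
Petrick residual → --01
Minimum SOP uses 4 PIs: c'd + bc' + a'd' + ad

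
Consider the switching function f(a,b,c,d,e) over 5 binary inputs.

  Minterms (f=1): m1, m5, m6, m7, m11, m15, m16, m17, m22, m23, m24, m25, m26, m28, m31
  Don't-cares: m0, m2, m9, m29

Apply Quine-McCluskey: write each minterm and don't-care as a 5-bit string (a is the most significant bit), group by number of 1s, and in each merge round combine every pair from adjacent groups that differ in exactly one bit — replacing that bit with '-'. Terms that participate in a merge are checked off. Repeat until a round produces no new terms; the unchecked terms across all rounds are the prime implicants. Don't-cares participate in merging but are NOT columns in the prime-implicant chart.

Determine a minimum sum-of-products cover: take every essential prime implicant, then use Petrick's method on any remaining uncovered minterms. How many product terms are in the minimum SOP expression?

Round 0: 00000✓ 00001✓ 00010✓ 00101✓ 00110✓ 00111✓ 01001✓ 01011✓ 01111✓ 10000✓ 10001✓ 10110✓ 10111✓ 11000✓ 11001✓ 11010✓ 11100✓ 11101✓ 11111✓
Round 1: -0000✓ -0001✓ -0110✓ -0111✓ -1001✓ -1111✓ 0-001✓ 0-111✓ 00-01 00-10 000-0 0000-✓ 001-1 0011-✓ 01-11 010-1 1-000✓ 1-001✓ 1-111✓ 1000-✓ 1011-✓ 11-00✓ 11-01✓ 110-0 1100-✓ 111-1 1110-✓
Round 2: --001 --111 -000- -011- 1-00- 11-0-
PIs = {--001, --111, -000-, -011-, 00-01, 00-10, 000-0, 001-1, 01-11, 010-1, 1-00-, 11-0-, 110-0, 111-1}
Coverage chart:
  m1: --001,-000-,00-01
  m5: 00-01,001-1
  m6: -011-,00-10
  m7: --111,-011-,001-1
  m11: 01-11,010-1
  m15: --111,01-11
  m16: -000-,1-00-
  m17: --001,-000-,1-00-
  m22: -011- ←essential
  m23: --111,-011-
  m24: 1-00-,11-0-,110-0
  m25: --001,1-00-,11-0-
  m26: 110-0 ←essential
  m28: 11-0- ←essential
  m31: --111,111-1
Essential: -011-, 11-0-, 110-0
Petrick residual → --111, -000-, 00-01, 01-11
Min cover (7 terms): cde + b'c'd' + b'cd + a'b'd'e + a'bde + abd' + abc'e'

7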